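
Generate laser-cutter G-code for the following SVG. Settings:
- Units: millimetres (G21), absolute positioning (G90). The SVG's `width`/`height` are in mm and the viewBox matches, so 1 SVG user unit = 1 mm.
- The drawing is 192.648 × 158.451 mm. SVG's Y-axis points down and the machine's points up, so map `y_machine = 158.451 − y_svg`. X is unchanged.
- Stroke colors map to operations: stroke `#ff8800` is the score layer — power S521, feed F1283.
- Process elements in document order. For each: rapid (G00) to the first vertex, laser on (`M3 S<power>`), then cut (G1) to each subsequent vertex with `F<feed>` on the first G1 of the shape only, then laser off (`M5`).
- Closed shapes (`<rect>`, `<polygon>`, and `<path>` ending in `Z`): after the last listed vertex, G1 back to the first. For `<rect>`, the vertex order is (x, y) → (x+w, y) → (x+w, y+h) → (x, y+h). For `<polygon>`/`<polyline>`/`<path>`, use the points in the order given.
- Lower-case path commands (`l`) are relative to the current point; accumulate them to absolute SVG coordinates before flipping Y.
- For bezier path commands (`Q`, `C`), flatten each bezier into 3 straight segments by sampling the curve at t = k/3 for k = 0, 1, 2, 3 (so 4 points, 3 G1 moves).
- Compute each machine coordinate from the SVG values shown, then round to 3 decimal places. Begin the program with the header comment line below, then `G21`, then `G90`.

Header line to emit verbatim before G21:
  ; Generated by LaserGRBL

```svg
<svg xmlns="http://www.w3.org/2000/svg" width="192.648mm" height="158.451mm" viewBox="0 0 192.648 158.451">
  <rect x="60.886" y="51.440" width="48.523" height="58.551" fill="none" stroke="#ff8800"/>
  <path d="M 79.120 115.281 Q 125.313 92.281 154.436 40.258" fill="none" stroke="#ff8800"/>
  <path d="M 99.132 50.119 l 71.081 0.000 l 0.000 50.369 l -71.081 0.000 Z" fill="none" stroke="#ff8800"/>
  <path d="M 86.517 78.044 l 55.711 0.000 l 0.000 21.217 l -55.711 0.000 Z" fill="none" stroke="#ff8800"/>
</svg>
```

Since the viewBox matches the mm dimensions, user units are millimetres directly. The only transform is the Y-flip y_m = 158.451 − y_svg.

Shape 1 is a rectangle drawn with `<rect>`. Its stroke #ff8800 means score at S521, F1283. After flipping Y the toolpath is (60.886,107.011) → (109.409,107.011) → (109.409,48.460) → (60.886,48.460) → (60.886,107.011), returning to the start.

Shape 2 is a quadratic bezier drawn with `<path>`. Its stroke #ff8800 means score at S521, F1283. After flipping Y the toolpath is (79.120,43.170) → (108.019,61.728) → (133.124,86.736) → (154.436,118.193).

Shape 3 is a rectangle drawn with `<path>`. Its stroke #ff8800 means score at S521, F1283. After flipping Y the toolpath is (99.132,108.332) → (170.213,108.332) → (170.213,57.963) → (99.132,57.963) → (99.132,108.332), returning to the start.

Shape 4 is a rectangle drawn with `<path>`. Its stroke #ff8800 means score at S521, F1283. After flipping Y the toolpath is (86.517,80.407) → (142.228,80.407) → (142.228,59.190) → (86.517,59.190) → (86.517,80.407), returning to the start.

; Generated by LaserGRBL
G21
G90
G00 X60.886 Y107.011
M3 S521
G1 X109.409 Y107.011 F1283
G1 X109.409 Y48.460
G1 X60.886 Y48.460
G1 X60.886 Y107.011
M5
G00 X79.120 Y43.170
M3 S521
G1 X108.019 Y61.728 F1283
G1 X133.124 Y86.736
G1 X154.436 Y118.193
M5
G00 X99.132 Y108.332
M3 S521
G1 X170.213 Y108.332 F1283
G1 X170.213 Y57.963
G1 X99.132 Y57.963
G1 X99.132 Y108.332
M5
G00 X86.517 Y80.407
M3 S521
G1 X142.228 Y80.407 F1283
G1 X142.228 Y59.190
G1 X86.517 Y59.190
G1 X86.517 Y80.407
M5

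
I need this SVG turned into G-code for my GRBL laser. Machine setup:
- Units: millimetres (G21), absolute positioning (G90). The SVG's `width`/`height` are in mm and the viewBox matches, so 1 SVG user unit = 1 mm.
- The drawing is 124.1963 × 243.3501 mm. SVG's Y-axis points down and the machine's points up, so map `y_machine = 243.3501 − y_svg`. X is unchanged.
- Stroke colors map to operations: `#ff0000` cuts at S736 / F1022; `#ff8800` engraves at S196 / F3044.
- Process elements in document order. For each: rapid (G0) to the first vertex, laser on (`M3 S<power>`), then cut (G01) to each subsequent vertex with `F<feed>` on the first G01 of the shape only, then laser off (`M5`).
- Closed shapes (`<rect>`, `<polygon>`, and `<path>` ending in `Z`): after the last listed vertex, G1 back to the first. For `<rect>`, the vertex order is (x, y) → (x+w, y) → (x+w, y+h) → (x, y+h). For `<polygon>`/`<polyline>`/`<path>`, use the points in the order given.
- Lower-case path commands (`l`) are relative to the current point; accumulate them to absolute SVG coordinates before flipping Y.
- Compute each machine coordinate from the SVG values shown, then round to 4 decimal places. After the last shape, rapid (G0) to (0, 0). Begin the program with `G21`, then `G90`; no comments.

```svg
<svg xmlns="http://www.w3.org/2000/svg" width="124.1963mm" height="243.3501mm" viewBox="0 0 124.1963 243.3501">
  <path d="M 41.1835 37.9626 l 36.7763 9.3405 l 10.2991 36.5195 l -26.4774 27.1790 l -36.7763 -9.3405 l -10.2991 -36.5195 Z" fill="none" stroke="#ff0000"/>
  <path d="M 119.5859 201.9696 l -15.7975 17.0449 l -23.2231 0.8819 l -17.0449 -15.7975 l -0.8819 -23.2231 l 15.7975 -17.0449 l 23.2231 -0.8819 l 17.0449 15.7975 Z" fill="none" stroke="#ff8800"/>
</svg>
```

G21
G90
G0 X41.1835 Y205.3875
M3 S736
G01 X77.9598 Y196.0470 F1022
G01 X88.2589 Y159.5275
G01 X61.7815 Y132.3485
G01 X25.0052 Y141.6890
G01 X14.7061 Y178.2085
G01 X41.1835 Y205.3875
M5
G0 X119.5859 Y41.3805
M3 S196
G01 X103.7884 Y24.3356 F3044
G01 X80.5653 Y23.4537
G01 X63.5204 Y39.2512
G01 X62.6385 Y62.4743
G01 X78.4360 Y79.5192
G01 X101.6591 Y80.4011
G01 X118.7040 Y64.6036
G01 X119.5859 Y41.3805
M5
G0 X0.0000 Y0.0000

viewBox `0 0 124.1963 243.3501` with mm width/height → 1 unit = 1 mm. Flip: y_m = 243.3501 − y_svg.

**Shape 1** — `<path>` regular polygon, stroke `#ff0000` → cut (S736, F1022). Machine vertices: (41.1835,205.3875) → (77.9598,196.0470) → (88.2589,159.5275) → (61.7815,132.3485) → (25.0052,141.6890) → (14.7061,178.2085) → (41.1835,205.3875). Closed: final G1 returns to the first vertex.

**Shape 2** — `<path>` regular polygon, stroke `#ff8800` → engrave (S196, F3044). Machine vertices: (119.5859,41.3805) → (103.7884,24.3356) → (80.5653,23.4537) → (63.5204,39.2512) → (62.6385,62.4743) → (78.4360,79.5192) → (101.6591,80.4011) → (118.7040,64.6036) → (119.5859,41.3805). Closed: final G1 returns to the first vertex.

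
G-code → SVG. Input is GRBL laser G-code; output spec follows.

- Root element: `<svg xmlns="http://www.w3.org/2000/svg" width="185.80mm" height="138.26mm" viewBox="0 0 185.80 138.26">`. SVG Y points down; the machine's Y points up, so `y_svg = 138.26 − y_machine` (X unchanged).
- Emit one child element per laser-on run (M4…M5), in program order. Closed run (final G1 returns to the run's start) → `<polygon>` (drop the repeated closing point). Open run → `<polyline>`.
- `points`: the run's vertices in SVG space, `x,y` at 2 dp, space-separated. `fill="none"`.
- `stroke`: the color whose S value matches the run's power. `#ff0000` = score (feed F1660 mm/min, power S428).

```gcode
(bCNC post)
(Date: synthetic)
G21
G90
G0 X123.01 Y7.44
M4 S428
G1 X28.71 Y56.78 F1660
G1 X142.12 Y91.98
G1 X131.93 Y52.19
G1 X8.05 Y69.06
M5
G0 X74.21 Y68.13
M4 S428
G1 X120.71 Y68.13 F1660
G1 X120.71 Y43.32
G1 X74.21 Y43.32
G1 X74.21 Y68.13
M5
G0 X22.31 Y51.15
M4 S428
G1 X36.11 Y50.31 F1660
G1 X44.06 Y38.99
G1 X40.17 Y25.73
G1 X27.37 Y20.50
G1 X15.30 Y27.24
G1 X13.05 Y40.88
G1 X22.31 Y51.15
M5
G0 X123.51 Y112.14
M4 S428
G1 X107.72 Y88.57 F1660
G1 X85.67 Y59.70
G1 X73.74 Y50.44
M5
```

<svg xmlns="http://www.w3.org/2000/svg" width="185.80mm" height="138.26mm" viewBox="0 0 185.80 138.26">
  <polyline points="123.01,130.82 28.71,81.48 142.12,46.28 131.93,86.07 8.05,69.20" fill="none" stroke="#ff0000"/>
  <polygon points="74.21,70.13 120.71,70.13 120.71,94.94 74.21,94.94" fill="none" stroke="#ff0000"/>
  <polygon points="22.31,87.11 36.11,87.95 44.06,99.27 40.17,112.53 27.37,117.76 15.30,111.02 13.05,97.38" fill="none" stroke="#ff0000"/>
  <polyline points="123.51,26.12 107.72,49.69 85.67,78.56 73.74,87.82" fill="none" stroke="#ff0000"/>
</svg>

y_svg = 138.26 − y_m. Every run uses S428, so all elements get stroke `#ff0000` (score).

[1] open run; points: 123.01,130.82 28.71,81.48 142.12,46.28 131.93,86.07 8.05,69.20

[2] closed run; points: 74.21,70.13 120.71,70.13 120.71,94.94 74.21,94.94

[3] closed run; points: 22.31,87.11 36.11,87.95 44.06,99.27 40.17,112.53 27.37,117.76 15.30,111.02 13.05,97.38

[4] open run; points: 123.51,26.12 107.72,49.69 85.67,78.56 73.74,87.82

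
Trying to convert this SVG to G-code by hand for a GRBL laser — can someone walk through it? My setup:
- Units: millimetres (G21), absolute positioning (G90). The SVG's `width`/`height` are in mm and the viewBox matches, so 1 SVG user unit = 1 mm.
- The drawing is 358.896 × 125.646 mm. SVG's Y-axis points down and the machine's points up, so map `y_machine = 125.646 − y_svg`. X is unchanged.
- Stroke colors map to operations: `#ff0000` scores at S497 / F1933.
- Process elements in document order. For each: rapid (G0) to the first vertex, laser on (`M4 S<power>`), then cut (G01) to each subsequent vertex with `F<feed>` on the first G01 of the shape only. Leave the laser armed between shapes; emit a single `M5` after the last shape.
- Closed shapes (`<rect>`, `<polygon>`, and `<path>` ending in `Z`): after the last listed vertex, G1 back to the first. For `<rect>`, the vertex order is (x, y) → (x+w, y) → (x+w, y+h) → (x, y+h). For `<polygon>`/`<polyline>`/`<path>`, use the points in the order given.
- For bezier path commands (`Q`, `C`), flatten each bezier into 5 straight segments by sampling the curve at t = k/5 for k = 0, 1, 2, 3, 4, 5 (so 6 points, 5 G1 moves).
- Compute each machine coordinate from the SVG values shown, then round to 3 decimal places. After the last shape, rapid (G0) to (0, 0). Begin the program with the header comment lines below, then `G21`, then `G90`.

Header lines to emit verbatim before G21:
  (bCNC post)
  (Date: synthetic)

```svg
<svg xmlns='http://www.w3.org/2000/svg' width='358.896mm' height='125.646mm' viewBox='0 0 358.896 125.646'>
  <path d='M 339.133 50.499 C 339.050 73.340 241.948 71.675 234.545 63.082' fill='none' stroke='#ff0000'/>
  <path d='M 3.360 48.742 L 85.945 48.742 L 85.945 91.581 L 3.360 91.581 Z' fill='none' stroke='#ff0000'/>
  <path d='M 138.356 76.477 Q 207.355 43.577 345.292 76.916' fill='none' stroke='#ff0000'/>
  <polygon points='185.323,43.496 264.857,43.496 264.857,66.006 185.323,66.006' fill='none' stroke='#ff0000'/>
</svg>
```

(bCNC post)
(Date: synthetic)
G21
G90
G0 X339.133 Y75.147
M4 S497
G01 X328.935 Y64.242 F1933
G01 X304.414 Y58.376
G01 X274.534 Y56.703
G01 X248.257 Y58.380
G01 X234.545 Y62.564
G0 X3.360 Y76.904
M4 S497
G01 X85.945 Y76.904 F1933
G01 X85.945 Y34.065
G01 X3.360 Y34.065
G01 X3.360 Y76.904
G0 X138.356 Y49.169
M4 S497
G01 X168.713 Y59.679 F1933
G01 X204.585 Y64.891
G01 X245.972 Y64.803
G01 X292.875 Y59.416
G01 X345.292 Y48.730
G0 X185.323 Y82.150
M4 S497
G01 X264.857 Y82.150 F1933
G01 X264.857 Y59.640
G01 X185.323 Y59.640
G01 X185.323 Y82.150
M5
G0 X0.000 Y0.000

1 u = 1 mm; y_m = 125.646 − y.

[1] `<path>` cubic bezier, #ff0000→score S497 F1933: (339.133,75.147) → (328.935,64.242) → (304.414,58.376) → (274.534,56.703) → (248.257,58.380) → (234.545,62.564)

[2] `<path>` rectangle, #ff0000→score S497 F1933: (3.360,76.904) → (85.945,76.904) → (85.945,34.065) → (3.360,34.065) → (3.360,76.904) (closed)

[3] `<path>` quadratic bezier, #ff0000→score S497 F1933: (138.356,49.169) → (168.713,59.679) → (204.585,64.891) → (245.972,64.803) → (292.875,59.416) → (345.292,48.730)

[4] `<polygon>` rectangle, #ff0000→score S497 F1933: (185.323,82.150) → (264.857,82.150) → (264.857,59.640) → (185.323,59.640) → (185.323,82.150) (closed)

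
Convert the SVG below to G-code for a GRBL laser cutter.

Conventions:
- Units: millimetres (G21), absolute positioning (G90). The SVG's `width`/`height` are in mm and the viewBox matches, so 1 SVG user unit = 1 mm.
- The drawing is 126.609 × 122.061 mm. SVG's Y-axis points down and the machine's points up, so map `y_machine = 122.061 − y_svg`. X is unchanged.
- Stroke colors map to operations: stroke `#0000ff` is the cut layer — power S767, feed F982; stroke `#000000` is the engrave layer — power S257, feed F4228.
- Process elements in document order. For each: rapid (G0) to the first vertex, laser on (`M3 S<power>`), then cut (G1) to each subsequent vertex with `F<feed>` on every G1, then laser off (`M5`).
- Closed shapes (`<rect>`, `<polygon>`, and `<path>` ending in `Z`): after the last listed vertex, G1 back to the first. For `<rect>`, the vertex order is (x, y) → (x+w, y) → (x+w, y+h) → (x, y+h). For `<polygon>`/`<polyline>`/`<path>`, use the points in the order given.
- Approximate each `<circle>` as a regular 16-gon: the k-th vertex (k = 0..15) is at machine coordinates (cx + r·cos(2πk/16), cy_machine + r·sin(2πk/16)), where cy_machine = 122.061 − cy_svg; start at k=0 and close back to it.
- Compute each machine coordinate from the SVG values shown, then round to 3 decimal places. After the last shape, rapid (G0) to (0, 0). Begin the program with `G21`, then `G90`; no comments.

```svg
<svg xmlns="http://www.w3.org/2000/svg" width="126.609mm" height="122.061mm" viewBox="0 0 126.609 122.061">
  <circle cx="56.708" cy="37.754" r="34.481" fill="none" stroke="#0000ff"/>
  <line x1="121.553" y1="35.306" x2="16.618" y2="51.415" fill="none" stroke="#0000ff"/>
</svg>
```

Since the viewBox matches the mm dimensions, user units are millimetres directly. The only transform is the Y-flip y_m = 122.061 − y_svg.

Shape 1 is a circle drawn with `<circle>`. Its stroke #0000ff means cut at S767, F982. After flipping Y the toolpath is (91.189,84.307) → (88.564,97.502) → (81.090,108.689) → (69.903,116.163) → (56.708,118.788) → (43.513,116.163) → (32.326,108.689) → (24.852,97.502) → (22.227,84.307) → (24.852,71.112) → (32.326,59.925) → (43.513,52.451) → (56.708,49.826) → (69.903,52.451) → (81.090,59.925) → (88.564,71.112) → (91.189,84.307), returning to the start.

Shape 2 is a line segment drawn with `<line>`. Its stroke #0000ff means cut at S767, F982. After flipping Y the toolpath is (121.553,86.755) → (16.618,70.646).

G21
G90
G0 X91.189 Y84.307
M3 S767
G1 X88.564 Y97.502 F982
G1 X81.090 Y108.689 F982
G1 X69.903 Y116.163 F982
G1 X56.708 Y118.788 F982
G1 X43.513 Y116.163 F982
G1 X32.326 Y108.689 F982
G1 X24.852 Y97.502 F982
G1 X22.227 Y84.307 F982
G1 X24.852 Y71.112 F982
G1 X32.326 Y59.925 F982
G1 X43.513 Y52.451 F982
G1 X56.708 Y49.826 F982
G1 X69.903 Y52.451 F982
G1 X81.090 Y59.925 F982
G1 X88.564 Y71.112 F982
G1 X91.189 Y84.307 F982
M5
G0 X121.553 Y86.755
M3 S767
G1 X16.618 Y70.646 F982
M5
G0 X0.000 Y0.000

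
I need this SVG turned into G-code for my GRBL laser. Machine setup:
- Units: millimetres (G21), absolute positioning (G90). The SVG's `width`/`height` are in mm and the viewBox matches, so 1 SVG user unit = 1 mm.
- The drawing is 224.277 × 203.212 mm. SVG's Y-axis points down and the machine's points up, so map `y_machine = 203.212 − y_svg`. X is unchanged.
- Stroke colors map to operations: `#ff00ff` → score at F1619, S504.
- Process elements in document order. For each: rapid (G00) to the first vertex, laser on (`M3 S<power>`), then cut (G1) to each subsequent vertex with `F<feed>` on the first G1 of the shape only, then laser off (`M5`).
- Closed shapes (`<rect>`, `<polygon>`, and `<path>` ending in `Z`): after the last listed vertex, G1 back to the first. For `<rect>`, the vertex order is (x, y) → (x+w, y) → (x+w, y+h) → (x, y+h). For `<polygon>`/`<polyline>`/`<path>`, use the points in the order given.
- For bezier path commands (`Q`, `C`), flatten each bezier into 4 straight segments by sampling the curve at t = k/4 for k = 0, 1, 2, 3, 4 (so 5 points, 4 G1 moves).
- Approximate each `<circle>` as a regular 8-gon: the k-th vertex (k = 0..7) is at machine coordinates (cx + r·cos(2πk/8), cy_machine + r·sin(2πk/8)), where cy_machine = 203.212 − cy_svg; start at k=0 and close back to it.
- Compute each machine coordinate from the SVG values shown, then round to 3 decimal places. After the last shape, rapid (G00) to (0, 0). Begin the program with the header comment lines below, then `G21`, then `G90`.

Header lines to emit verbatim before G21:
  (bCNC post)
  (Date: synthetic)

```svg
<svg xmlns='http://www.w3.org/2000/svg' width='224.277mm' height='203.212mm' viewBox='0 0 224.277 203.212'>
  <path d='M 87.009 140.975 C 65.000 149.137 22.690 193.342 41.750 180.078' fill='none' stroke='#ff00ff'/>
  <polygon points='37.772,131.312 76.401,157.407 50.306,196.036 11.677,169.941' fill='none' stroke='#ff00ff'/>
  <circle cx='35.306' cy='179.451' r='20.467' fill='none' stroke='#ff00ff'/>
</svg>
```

1 u = 1 mm; y_m = 203.212 − y.

[1] `<path>` cubic bezier, #ff00ff→score S504 F1619: (87.009,62.237) → (67.972,50.819) → (48.979,34.651) → (37.686,22.500) → (41.750,23.134)

[2] `<polygon>` regular polygon, #ff00ff→score S504 F1619: (37.772,71.900) → (76.401,45.805) → (50.306,7.176) → (11.677,33.271) → (37.772,71.900) (closed)

[3] `<circle>` circle, #ff00ff→score S504 F1619: (55.773,23.761) → (49.778,38.233) → (35.306,44.228) → (20.834,38.233) → (14.839,23.761) → (20.834,9.289) → (35.306,3.294) → (49.778,9.289) → (55.773,23.761) (closed)

(bCNC post)
(Date: synthetic)
G21
G90
G00 X87.009 Y62.237
M3 S504
G1 X67.972 Y50.819 F1619
G1 X48.979 Y34.651
G1 X37.686 Y22.500
G1 X41.750 Y23.134
M5
G00 X37.772 Y71.900
M3 S504
G1 X76.401 Y45.805 F1619
G1 X50.306 Y7.176
G1 X11.677 Y33.271
G1 X37.772 Y71.900
M5
G00 X55.773 Y23.761
M3 S504
G1 X49.778 Y38.233 F1619
G1 X35.306 Y44.228
G1 X20.834 Y38.233
G1 X14.839 Y23.761
G1 X20.834 Y9.289
G1 X35.306 Y3.294
G1 X49.778 Y9.289
G1 X55.773 Y23.761
M5
G00 X0.000 Y0.000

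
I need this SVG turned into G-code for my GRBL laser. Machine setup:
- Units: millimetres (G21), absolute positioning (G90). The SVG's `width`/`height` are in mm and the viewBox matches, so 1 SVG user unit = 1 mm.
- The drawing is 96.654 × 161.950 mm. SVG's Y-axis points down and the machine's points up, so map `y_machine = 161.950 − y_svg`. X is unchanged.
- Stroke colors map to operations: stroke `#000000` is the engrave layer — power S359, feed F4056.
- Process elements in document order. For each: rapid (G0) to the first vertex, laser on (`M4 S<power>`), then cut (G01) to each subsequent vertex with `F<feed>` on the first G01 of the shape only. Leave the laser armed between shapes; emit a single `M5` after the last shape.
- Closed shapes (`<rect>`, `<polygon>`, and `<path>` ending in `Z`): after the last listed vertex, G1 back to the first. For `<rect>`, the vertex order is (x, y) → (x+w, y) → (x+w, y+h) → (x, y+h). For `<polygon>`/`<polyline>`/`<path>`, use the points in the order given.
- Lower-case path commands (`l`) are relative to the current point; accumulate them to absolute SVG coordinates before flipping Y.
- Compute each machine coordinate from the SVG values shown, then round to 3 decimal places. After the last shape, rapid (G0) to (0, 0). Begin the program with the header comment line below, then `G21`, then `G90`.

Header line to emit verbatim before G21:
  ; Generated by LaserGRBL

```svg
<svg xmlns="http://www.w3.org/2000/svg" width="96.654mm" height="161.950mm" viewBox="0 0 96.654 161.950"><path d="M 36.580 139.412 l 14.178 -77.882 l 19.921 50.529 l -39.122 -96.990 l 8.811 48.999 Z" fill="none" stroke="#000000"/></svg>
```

viewBox `0 0 96.654 161.950` with mm width/height → 1 unit = 1 mm. Flip: y_m = 161.950 − y_svg.

**Shape 1** — `<path>` closed polygon, stroke `#000000` → engrave (S359, F4056). Machine vertices: (36.580,22.538) → (50.758,100.420) → (70.679,49.891) → (31.557,146.881) → (40.368,97.882) → (36.580,22.538). Closed: final G1 returns to the first vertex.

; Generated by LaserGRBL
G21
G90
G0 X36.580 Y22.538
M4 S359
G01 X50.758 Y100.420 F4056
G01 X70.679 Y49.891
G01 X31.557 Y146.881
G01 X40.368 Y97.882
G01 X36.580 Y22.538
M5
G0 X0.000 Y0.000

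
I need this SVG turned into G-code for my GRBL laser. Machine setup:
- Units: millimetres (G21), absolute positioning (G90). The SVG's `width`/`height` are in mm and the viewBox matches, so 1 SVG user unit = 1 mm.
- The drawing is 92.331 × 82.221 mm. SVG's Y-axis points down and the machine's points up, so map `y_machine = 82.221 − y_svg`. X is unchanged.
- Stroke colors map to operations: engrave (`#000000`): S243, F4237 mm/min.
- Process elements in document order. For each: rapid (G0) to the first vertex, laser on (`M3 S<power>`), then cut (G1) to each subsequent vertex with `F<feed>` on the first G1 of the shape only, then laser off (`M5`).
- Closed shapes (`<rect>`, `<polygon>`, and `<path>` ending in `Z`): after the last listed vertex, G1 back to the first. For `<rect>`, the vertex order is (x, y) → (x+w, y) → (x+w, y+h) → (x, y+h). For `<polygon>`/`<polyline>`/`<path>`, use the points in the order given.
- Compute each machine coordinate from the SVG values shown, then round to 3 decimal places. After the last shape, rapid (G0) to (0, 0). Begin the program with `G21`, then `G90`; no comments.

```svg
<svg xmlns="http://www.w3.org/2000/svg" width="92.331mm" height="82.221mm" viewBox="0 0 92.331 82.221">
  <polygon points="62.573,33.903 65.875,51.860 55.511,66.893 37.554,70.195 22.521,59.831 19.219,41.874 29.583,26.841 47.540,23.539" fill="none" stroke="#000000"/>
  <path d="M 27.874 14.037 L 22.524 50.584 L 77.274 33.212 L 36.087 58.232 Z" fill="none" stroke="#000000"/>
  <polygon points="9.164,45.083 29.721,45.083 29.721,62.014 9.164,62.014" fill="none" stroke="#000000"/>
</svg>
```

G21
G90
G0 X62.573 Y48.318
M3 S243
G1 X65.875 Y30.361 F4237
G1 X55.511 Y15.328
G1 X37.554 Y12.026
G1 X22.521 Y22.390
G1 X19.219 Y40.347
G1 X29.583 Y55.380
G1 X47.540 Y58.682
G1 X62.573 Y48.318
M5
G0 X27.874 Y68.184
M3 S243
G1 X22.524 Y31.637 F4237
G1 X77.274 Y49.009
G1 X36.087 Y23.989
G1 X27.874 Y68.184
M5
G0 X9.164 Y37.138
M3 S243
G1 X29.721 Y37.138 F4237
G1 X29.721 Y20.207
G1 X9.164 Y20.207
G1 X9.164 Y37.138
M5
G0 X0.000 Y0.000

Since the viewBox matches the mm dimensions, user units are millimetres directly. The only transform is the Y-flip y_m = 82.221 − y_svg.

Shape 1 is a regular polygon drawn with `<polygon>`. Its stroke #000000 means engrave at S243, F4237. After flipping Y the toolpath is (62.573,48.318) → (65.875,30.361) → (55.511,15.328) → (37.554,12.026) → (22.521,22.390) → (19.219,40.347) → (29.583,55.380) → (47.540,58.682) → (62.573,48.318), returning to the start.

Shape 2 is a closed polygon drawn with `<path>`. Its stroke #000000 means engrave at S243, F4237. After flipping Y the toolpath is (27.874,68.184) → (22.524,31.637) → (77.274,49.009) → (36.087,23.989) → (27.874,68.184), returning to the start.

Shape 3 is a rectangle drawn with `<polygon>`. Its stroke #000000 means engrave at S243, F4237. After flipping Y the toolpath is (9.164,37.138) → (29.721,37.138) → (29.721,20.207) → (9.164,20.207) → (9.164,37.138), returning to the start.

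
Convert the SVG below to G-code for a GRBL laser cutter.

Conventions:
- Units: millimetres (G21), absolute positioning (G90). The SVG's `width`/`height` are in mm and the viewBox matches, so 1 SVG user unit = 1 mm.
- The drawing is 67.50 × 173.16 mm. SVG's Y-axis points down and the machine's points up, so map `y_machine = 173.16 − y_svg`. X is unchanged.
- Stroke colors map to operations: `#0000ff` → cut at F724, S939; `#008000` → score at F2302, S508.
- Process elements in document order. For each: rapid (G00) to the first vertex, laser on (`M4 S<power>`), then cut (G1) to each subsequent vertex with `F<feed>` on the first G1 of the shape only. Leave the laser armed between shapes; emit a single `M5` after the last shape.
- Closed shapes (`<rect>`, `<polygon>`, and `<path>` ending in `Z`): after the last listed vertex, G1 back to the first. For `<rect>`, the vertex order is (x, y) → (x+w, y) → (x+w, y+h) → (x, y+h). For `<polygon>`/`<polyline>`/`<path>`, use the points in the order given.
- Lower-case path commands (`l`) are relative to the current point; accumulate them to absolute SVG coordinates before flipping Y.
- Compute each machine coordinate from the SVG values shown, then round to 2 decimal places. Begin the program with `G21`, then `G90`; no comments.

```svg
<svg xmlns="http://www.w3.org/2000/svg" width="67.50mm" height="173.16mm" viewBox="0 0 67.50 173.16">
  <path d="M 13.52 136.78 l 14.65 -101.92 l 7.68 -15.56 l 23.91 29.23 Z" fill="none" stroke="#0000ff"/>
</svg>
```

viewBox `0 0 67.50 173.16` with mm width/height → 1 unit = 1 mm. Flip: y_m = 173.16 − y_svg.

**Shape 1** — `<path>` closed polygon, stroke `#0000ff` → cut (S939, F724). Machine vertices: (13.52,36.38) → (28.17,138.30) → (35.85,153.86) → (59.76,124.63) → (13.52,36.38). Closed: final G1 returns to the first vertex.

G21
G90
G00 X13.52 Y36.38
M4 S939
G1 X28.17 Y138.30 F724
G1 X35.85 Y153.86
G1 X59.76 Y124.63
G1 X13.52 Y36.38
M5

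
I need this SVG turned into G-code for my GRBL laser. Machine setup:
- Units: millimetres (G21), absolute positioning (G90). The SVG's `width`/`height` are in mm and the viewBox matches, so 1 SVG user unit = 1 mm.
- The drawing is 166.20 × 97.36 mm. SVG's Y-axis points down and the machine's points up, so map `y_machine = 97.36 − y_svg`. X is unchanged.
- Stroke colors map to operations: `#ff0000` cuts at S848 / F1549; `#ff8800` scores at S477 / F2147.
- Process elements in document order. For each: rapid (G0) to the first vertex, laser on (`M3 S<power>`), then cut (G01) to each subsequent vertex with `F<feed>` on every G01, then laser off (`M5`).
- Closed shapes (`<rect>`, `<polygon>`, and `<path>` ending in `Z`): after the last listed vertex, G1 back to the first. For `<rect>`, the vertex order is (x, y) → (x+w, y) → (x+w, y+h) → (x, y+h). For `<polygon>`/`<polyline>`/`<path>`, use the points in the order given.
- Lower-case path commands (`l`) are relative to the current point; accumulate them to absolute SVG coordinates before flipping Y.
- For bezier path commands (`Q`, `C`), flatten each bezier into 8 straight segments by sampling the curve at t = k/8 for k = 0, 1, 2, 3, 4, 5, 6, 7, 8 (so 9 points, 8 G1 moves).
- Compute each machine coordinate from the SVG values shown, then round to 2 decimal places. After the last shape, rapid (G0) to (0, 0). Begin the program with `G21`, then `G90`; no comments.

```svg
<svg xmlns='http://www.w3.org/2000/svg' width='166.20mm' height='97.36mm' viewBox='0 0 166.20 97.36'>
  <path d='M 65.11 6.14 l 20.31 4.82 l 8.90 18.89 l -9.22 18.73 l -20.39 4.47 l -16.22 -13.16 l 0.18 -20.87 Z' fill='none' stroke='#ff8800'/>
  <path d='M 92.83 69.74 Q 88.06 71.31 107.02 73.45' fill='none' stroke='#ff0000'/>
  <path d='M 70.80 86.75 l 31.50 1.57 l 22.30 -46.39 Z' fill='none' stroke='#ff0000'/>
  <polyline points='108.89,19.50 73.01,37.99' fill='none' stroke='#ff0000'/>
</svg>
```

G21
G90
G0 X65.11 Y91.22
M3 S477
G01 X85.42 Y86.40 F2147
G01 X94.32 Y67.51 F2147
G01 X85.10 Y48.78 F2147
G01 X64.71 Y44.31 F2147
G01 X48.49 Y57.47 F2147
G01 X48.67 Y78.34 F2147
G01 X65.11 Y91.22 F2147
M5
G0 X92.83 Y27.62
M3 S848
G01 X92.01 Y27.22 F1549
G01 X91.93 Y26.80 F1549
G01 X92.59 Y26.36 F1549
G01 X93.99 Y25.91 F1549
G01 X96.14 Y25.43 F1549
G01 X99.02 Y24.94 F1549
G01 X102.65 Y24.44 F1549
G01 X107.02 Y23.91 F1549
M5
G0 X70.80 Y10.61
M3 S848
G01 X102.30 Y9.04 F1549
G01 X124.60 Y55.43 F1549
G01 X70.80 Y10.61 F1549
M5
G0 X108.89 Y77.86
M3 S848
G01 X73.01 Y59.37 F1549
M5
G0 X0.00 Y0.00

Since the viewBox matches the mm dimensions, user units are millimetres directly. The only transform is the Y-flip y_m = 97.36 − y_svg.

Shape 1 is a regular polygon drawn with `<path>`. Its stroke #ff8800 means score at S477, F2147. After flipping Y the toolpath is (65.11,91.22) → (85.42,86.40) → (94.32,67.51) → (85.10,48.78) → (64.71,44.31) → (48.49,57.47) → (48.67,78.34) → (65.11,91.22), returning to the start.

Shape 2 is a quadratic bezier drawn with `<path>`. Its stroke #ff0000 means cut at S848, F1549. After flipping Y the toolpath is (92.83,27.62) → (92.01,27.22) → (91.93,26.80) → (92.59,26.36) → (93.99,25.91) → (96.14,25.43) → (99.02,24.94) → (102.65,24.44) → (107.02,23.91).

Shape 3 is a closed polygon drawn with `<path>`. Its stroke #ff0000 means cut at S848, F1549. After flipping Y the toolpath is (70.80,10.61) → (102.30,9.04) → (124.60,55.43) → (70.80,10.61), returning to the start.

Shape 4 is a line segment drawn with `<polyline>`. Its stroke #ff0000 means cut at S848, F1549. After flipping Y the toolpath is (108.89,77.86) → (73.01,59.37).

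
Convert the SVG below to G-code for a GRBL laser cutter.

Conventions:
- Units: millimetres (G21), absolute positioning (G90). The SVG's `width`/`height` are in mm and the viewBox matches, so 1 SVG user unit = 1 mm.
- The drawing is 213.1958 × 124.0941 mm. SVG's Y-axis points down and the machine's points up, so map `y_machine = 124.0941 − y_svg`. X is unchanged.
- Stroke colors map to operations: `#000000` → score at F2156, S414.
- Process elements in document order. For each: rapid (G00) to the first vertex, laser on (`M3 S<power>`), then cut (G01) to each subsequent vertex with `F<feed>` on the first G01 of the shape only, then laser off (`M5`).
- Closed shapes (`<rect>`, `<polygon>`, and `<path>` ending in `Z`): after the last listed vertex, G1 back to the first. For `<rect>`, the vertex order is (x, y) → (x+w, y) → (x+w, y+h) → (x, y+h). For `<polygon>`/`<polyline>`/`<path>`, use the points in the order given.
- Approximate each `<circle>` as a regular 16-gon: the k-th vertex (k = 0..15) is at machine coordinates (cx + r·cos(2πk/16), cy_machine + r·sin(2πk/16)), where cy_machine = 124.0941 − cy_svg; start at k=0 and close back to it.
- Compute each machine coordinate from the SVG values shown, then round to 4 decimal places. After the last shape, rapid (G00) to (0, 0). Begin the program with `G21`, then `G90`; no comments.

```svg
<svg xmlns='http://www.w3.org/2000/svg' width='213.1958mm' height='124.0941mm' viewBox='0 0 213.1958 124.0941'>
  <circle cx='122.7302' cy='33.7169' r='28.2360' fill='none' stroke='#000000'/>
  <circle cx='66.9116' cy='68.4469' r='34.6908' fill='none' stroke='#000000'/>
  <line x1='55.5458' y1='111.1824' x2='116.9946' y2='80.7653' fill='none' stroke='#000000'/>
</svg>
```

viewBox `0 0 213.1958 124.0941` with mm width/height → 1 unit = 1 mm. Flip: y_m = 124.0941 − y_svg.

**Shape 1** — `<circle>` circle, stroke `#000000` → score (S414, F2156). Machine vertices: (150.9662,90.3772) → (148.8169,101.1826) → (142.6961,110.3431) → (133.5356,116.4639) → (122.7302,118.6132) → (111.9248,116.4639) → (102.7643,110.3431) → (96.6435,101.1826) → (94.4942,90.3772) → (96.6435,79.5718) → (102.7643,70.4113) → (111.9248,64.2905) → (122.7302,62.1412) → (133.5356,64.2905) → (142.6961,70.4113) → (148.8169,79.5718) → (150.9662,90.3772). Closed: final G1 returns to the first vertex.

**Shape 2** — `<circle>` circle, stroke `#000000` → score (S414, F2156). Machine vertices: (101.6024,55.6472) → (98.9617,68.9228) → (91.4417,80.1773) → (80.1872,87.6973) → (66.9116,90.3380) → (53.6360,87.6973) → (42.3815,80.1773) → (34.8615,68.9228) → (32.2208,55.6472) → (34.8615,42.3716) → (42.3815,31.1171) → (53.6360,23.5971) → (66.9116,20.9564) → (80.1872,23.5971) → (91.4417,31.1171) → (98.9617,42.3716) → (101.6024,55.6472). Closed: final G1 returns to the first vertex.

**Shape 3** — `<line>` line segment, stroke `#000000` → score (S414, F2156). Machine vertices: (55.5458,12.9117) → (116.9946,43.3288). Open path.

G21
G90
G00 X150.9662 Y90.3772
M3 S414
G01 X148.8169 Y101.1826 F2156
G01 X142.6961 Y110.3431
G01 X133.5356 Y116.4639
G01 X122.7302 Y118.6132
G01 X111.9248 Y116.4639
G01 X102.7643 Y110.3431
G01 X96.6435 Y101.1826
G01 X94.4942 Y90.3772
G01 X96.6435 Y79.5718
G01 X102.7643 Y70.4113
G01 X111.9248 Y64.2905
G01 X122.7302 Y62.1412
G01 X133.5356 Y64.2905
G01 X142.6961 Y70.4113
G01 X148.8169 Y79.5718
G01 X150.9662 Y90.3772
M5
G00 X101.6024 Y55.6472
M3 S414
G01 X98.9617 Y68.9228 F2156
G01 X91.4417 Y80.1773
G01 X80.1872 Y87.6973
G01 X66.9116 Y90.3380
G01 X53.6360 Y87.6973
G01 X42.3815 Y80.1773
G01 X34.8615 Y68.9228
G01 X32.2208 Y55.6472
G01 X34.8615 Y42.3716
G01 X42.3815 Y31.1171
G01 X53.6360 Y23.5971
G01 X66.9116 Y20.9564
G01 X80.1872 Y23.5971
G01 X91.4417 Y31.1171
G01 X98.9617 Y42.3716
G01 X101.6024 Y55.6472
M5
G00 X55.5458 Y12.9117
M3 S414
G01 X116.9946 Y43.3288 F2156
M5
G00 X0.0000 Y0.0000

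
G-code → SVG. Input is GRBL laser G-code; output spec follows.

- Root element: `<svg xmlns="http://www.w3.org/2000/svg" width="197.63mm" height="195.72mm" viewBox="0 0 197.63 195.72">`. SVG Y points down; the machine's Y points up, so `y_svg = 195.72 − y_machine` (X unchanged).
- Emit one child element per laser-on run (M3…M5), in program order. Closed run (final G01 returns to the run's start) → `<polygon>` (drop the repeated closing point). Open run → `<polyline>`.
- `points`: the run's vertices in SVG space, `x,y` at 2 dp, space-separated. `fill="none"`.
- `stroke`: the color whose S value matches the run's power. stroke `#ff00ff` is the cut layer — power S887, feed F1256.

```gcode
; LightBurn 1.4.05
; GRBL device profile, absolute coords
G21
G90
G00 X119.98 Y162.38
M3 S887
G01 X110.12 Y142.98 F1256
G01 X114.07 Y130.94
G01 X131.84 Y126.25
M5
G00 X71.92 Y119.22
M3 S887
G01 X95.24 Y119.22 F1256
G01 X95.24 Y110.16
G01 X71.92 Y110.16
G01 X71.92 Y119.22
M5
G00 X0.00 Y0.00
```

Each laser-on run becomes one SVG element. Flip Y back into SVG space with y_svg = 195.72 − y_machine. Every run uses S887, so all elements get stroke `#ff00ff` (cut).

Run 1: The run is open, so emit a `<polyline>` with points (Y-flipped): 119.98,33.34 110.12,52.74 114.07,64.78 131.84,69.47.

Run 2: The run returns to its start, so emit a `<polygon>` with points (Y-flipped): 71.92,76.50 95.24,76.50 95.24,85.56 71.92,85.56.

<svg xmlns="http://www.w3.org/2000/svg" width="197.63mm" height="195.72mm" viewBox="0 0 197.63 195.72">
  <polyline points="119.98,33.34 110.12,52.74 114.07,64.78 131.84,69.47" fill="none" stroke="#ff00ff"/>
  <polygon points="71.92,76.50 95.24,76.50 95.24,85.56 71.92,85.56" fill="none" stroke="#ff00ff"/>
</svg>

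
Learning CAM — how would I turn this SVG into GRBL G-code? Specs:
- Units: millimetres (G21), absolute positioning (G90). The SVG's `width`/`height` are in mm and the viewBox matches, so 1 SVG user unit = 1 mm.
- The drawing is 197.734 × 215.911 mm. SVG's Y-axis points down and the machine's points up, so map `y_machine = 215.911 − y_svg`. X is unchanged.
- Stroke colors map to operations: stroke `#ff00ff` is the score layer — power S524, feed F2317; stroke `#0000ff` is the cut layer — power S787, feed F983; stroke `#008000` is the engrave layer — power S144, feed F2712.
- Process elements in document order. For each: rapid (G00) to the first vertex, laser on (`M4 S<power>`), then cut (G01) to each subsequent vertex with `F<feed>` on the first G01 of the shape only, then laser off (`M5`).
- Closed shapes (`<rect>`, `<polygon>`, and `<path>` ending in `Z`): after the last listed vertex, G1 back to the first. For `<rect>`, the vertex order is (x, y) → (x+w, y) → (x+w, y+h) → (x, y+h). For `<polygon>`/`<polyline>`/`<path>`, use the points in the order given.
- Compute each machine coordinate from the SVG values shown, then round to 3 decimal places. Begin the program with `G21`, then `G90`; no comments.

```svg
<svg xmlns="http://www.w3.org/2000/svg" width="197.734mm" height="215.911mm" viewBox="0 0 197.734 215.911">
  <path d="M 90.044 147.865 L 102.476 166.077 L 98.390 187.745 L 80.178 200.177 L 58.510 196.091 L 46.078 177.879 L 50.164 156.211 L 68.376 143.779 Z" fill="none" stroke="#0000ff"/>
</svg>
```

Since the viewBox matches the mm dimensions, user units are millimetres directly. The only transform is the Y-flip y_m = 215.911 − y_svg.

Shape 1 is a regular polygon drawn with `<path>`. Its stroke #0000ff means cut at S787, F983. After flipping Y the toolpath is (90.044,68.046) → (102.476,49.834) → (98.390,28.166) → (80.178,15.734) → (58.510,19.820) → (46.078,38.032) → (50.164,59.700) → (68.376,72.132) → (90.044,68.046), returning to the start.

G21
G90
G00 X90.044 Y68.046
M4 S787
G01 X102.476 Y49.834 F983
G01 X98.390 Y28.166
G01 X80.178 Y15.734
G01 X58.510 Y19.820
G01 X46.078 Y38.032
G01 X50.164 Y59.700
G01 X68.376 Y72.132
G01 X90.044 Y68.046
M5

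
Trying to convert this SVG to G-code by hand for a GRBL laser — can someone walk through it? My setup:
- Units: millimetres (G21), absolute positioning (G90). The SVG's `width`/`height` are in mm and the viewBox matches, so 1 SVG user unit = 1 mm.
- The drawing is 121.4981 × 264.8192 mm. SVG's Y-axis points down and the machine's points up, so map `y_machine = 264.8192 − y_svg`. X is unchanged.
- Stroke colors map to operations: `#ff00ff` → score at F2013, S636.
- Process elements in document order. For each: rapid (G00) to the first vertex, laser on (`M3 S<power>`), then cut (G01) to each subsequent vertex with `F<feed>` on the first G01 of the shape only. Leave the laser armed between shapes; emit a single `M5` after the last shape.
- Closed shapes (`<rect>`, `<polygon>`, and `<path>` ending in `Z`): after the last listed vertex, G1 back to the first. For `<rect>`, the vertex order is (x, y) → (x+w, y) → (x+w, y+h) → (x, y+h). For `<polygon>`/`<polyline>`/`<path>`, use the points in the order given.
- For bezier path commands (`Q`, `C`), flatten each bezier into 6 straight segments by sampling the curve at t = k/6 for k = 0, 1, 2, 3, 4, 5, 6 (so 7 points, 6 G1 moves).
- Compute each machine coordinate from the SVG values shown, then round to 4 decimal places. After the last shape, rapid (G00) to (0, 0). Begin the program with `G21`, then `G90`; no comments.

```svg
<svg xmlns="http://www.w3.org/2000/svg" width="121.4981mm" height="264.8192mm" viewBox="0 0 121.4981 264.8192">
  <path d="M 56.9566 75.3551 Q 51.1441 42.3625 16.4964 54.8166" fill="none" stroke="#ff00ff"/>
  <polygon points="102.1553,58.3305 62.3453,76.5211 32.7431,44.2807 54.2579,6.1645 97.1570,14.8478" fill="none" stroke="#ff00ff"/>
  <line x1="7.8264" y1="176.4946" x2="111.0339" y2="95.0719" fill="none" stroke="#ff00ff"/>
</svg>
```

viewBox `0 0 121.4981 264.8192` with mm width/height → 1 unit = 1 mm. Flip: y_m = 264.8192 − y_svg.

**Shape 1** — `<path>` quadratic bezier, stroke `#ff00ff` → score (S636, F2013). Control points (SVG): P0=(56.9566,75.3551), P1=(51.1441,42.3625), P2=(16.4964,54.8166); sampled at t=k/6. Machine vertices: (56.9566,189.4641) → (54.2181,199.1992) → (49.8777,206.4095) → (43.9353,211.0950) → (36.3910,213.2557) → (27.2447,212.8916) → (16.4964,210.0026). Open path.

**Shape 2** — `<polygon>` regular polygon, stroke `#ff00ff` → score (S636, F2013). Machine vertices: (102.1553,206.4887) → (62.3453,188.2981) → (32.7431,220.5385) → (54.2579,258.6547) → (97.1570,249.9714) → (102.1553,206.4887). Closed: final G1 returns to the first vertex.

**Shape 3** — `<line>` line segment, stroke `#ff00ff` → score (S636, F2013). Machine vertices: (7.8264,88.3246) → (111.0339,169.7473). Open path.

G21
G90
G00 X56.9566 Y189.4641
M3 S636
G01 X54.2181 Y199.1992 F2013
G01 X49.8777 Y206.4095
G01 X43.9353 Y211.0950
G01 X36.3910 Y213.2557
G01 X27.2447 Y212.8916
G01 X16.4964 Y210.0026
G00 X102.1553 Y206.4887
M3 S636
G01 X62.3453 Y188.2981 F2013
G01 X32.7431 Y220.5385
G01 X54.2579 Y258.6547
G01 X97.1570 Y249.9714
G01 X102.1553 Y206.4887
G00 X7.8264 Y88.3246
M3 S636
G01 X111.0339 Y169.7473 F2013
M5
G00 X0.0000 Y0.0000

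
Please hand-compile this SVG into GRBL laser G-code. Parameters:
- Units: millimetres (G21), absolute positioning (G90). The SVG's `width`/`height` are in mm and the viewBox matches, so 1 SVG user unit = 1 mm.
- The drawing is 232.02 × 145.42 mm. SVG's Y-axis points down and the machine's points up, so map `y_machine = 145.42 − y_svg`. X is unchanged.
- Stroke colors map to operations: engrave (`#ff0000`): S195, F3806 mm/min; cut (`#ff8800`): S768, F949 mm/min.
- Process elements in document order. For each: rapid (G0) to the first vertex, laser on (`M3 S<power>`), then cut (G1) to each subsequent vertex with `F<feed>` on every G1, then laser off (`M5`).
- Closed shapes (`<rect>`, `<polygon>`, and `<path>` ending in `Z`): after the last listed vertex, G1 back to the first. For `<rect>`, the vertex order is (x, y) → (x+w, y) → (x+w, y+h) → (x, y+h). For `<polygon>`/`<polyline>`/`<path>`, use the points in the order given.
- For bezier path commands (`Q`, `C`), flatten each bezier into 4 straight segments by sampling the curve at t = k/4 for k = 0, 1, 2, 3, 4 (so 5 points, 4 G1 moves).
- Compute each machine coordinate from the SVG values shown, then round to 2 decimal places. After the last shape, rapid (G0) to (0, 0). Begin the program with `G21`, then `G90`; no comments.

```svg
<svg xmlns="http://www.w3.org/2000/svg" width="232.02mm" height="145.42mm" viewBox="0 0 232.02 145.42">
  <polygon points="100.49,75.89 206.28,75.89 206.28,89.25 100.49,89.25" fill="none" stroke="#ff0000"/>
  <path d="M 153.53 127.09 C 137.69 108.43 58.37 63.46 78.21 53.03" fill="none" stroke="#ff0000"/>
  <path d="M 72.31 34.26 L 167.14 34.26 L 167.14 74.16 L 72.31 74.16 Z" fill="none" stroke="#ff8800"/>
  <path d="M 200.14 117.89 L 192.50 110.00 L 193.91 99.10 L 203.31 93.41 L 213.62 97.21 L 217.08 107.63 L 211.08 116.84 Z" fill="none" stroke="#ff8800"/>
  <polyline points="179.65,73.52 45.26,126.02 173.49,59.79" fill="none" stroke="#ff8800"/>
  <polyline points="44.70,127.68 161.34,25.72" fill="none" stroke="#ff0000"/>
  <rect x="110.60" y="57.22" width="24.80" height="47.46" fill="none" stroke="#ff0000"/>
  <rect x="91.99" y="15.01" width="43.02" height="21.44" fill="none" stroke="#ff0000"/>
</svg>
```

Since the viewBox matches the mm dimensions, user units are millimetres directly. The only transform is the Y-flip y_m = 145.42 − y_svg.

Shape 1 is a rectangle drawn with `<polygon>`. Its stroke #ff0000 means engrave at S195, F3806. After flipping Y the toolpath is (100.49,69.53) → (206.28,69.53) → (206.28,56.17) → (100.49,56.17) → (100.49,69.53), returning to the start.

Shape 2 is a cubic bezier drawn with `<path>`. Its stroke #ff0000 means engrave at S195, F3806. After flipping Y the toolpath is (153.53,18.33) → (132.29,36.31) → (102.49,58.45) → (79.38,79.04) → (78.21,92.39).

Shape 3 is a rectangle drawn with `<path>`. Its stroke #ff8800 means cut at S768, F949. After flipping Y the toolpath is (72.31,111.16) → (167.14,111.16) → (167.14,71.26) → (72.31,71.26) → (72.31,111.16), returning to the start.

Shape 4 is a regular polygon drawn with `<path>`. Its stroke #ff8800 means cut at S768, F949. After flipping Y the toolpath is (200.14,27.53) → (192.50,35.42) → (193.91,46.32) → (203.31,52.01) → (213.62,48.21) → (217.08,37.79) → (211.08,28.58) → (200.14,27.53), returning to the start.

Shape 5 is a open polyline drawn with `<polyline>`. Its stroke #ff8800 means cut at S768, F949. After flipping Y the toolpath is (179.65,71.90) → (45.26,19.40) → (173.49,85.63).

Shape 6 is a line segment drawn with `<polyline>`. Its stroke #ff0000 means engrave at S195, F3806. After flipping Y the toolpath is (44.70,17.74) → (161.34,119.70).

Shape 7 is a rectangle drawn with `<rect>`. Its stroke #ff0000 means engrave at S195, F3806. After flipping Y the toolpath is (110.60,88.20) → (135.40,88.20) → (135.40,40.74) → (110.60,40.74) → (110.60,88.20), returning to the start.

Shape 8 is a rectangle drawn with `<rect>`. Its stroke #ff0000 means engrave at S195, F3806. After flipping Y the toolpath is (91.99,130.41) → (135.01,130.41) → (135.01,108.97) → (91.99,108.97) → (91.99,130.41), returning to the start.

G21
G90
G0 X100.49 Y69.53
M3 S195
G1 X206.28 Y69.53 F3806
G1 X206.28 Y56.17 F3806
G1 X100.49 Y56.17 F3806
G1 X100.49 Y69.53 F3806
M5
G0 X153.53 Y18.33
M3 S195
G1 X132.29 Y36.31 F3806
G1 X102.49 Y58.45 F3806
G1 X79.38 Y79.04 F3806
G1 X78.21 Y92.39 F3806
M5
G0 X72.31 Y111.16
M3 S768
G1 X167.14 Y111.16 F949
G1 X167.14 Y71.26 F949
G1 X72.31 Y71.26 F949
G1 X72.31 Y111.16 F949
M5
G0 X200.14 Y27.53
M3 S768
G1 X192.50 Y35.42 F949
G1 X193.91 Y46.32 F949
G1 X203.31 Y52.01 F949
G1 X213.62 Y48.21 F949
G1 X217.08 Y37.79 F949
G1 X211.08 Y28.58 F949
G1 X200.14 Y27.53 F949
M5
G0 X179.65 Y71.90
M3 S768
G1 X45.26 Y19.40 F949
G1 X173.49 Y85.63 F949
M5
G0 X44.70 Y17.74
M3 S195
G1 X161.34 Y119.70 F3806
M5
G0 X110.60 Y88.20
M3 S195
G1 X135.40 Y88.20 F3806
G1 X135.40 Y40.74 F3806
G1 X110.60 Y40.74 F3806
G1 X110.60 Y88.20 F3806
M5
G0 X91.99 Y130.41
M3 S195
G1 X135.01 Y130.41 F3806
G1 X135.01 Y108.97 F3806
G1 X91.99 Y108.97 F3806
G1 X91.99 Y130.41 F3806
M5
G0 X0.00 Y0.00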